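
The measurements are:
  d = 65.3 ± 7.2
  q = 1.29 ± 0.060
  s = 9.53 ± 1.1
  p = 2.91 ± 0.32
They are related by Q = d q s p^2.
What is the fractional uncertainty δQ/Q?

Q is a product of powers, so relative uncertainties combine in quadrature:
  (1·δd/d)² = (1×0.110)² = 0.0122;  (1·δq/q)² = (1×0.0465)² = 0.00216;  (1·δs/s)² = (1×0.115)² = 0.0133;  (2·δp/p)² = (2×0.110)² = 0.0484
δQ/Q = √(0.0760) = 0.276

0.276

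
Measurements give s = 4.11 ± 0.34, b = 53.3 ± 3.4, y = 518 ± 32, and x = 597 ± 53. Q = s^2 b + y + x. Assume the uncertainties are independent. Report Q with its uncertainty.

Let p = s^2·b = 900. δp/p = √((2·δs/s)² + (1·δb/b)²) = √(0.0274 + 0.00407) = 0.177, so δp = 160.
Q = p + y + x: δQ = √(δp² + δy² + δx²) = √(25500 + 1020 + 2810) = 171
Q = 2020.

2020 ± 171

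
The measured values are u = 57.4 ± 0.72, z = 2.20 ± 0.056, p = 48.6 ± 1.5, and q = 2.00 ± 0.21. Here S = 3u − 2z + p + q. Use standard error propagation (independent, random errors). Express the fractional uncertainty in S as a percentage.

S is a linear combination, so absolute uncertainties add in quadrature:
  (3·δu)² = 4.67;  (2·δz)² = 0.0125;  (δp)² = 2.25;  (δq)² = 0.0441
δS = √(6.97) = 2.64
S = 218, so δS/S = 2.64/218 = 0.0121.

1.21%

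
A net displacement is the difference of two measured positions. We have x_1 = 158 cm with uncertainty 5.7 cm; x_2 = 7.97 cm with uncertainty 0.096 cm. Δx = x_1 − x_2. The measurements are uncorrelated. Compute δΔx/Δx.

Each term contributes (cᵢ δxᵢ)² to (δΔx)²:
  (δx_1)² = 32.5;  (δx_2)² = 0.00922
δΔx = √(32.5) = 5.70 cm
Δx = 150 cm, so δΔx/Δx = 5.70/150 = 0.0380.

0.0380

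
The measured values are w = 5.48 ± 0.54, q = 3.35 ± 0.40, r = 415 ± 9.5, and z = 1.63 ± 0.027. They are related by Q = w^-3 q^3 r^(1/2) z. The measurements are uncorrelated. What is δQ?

Since Q is a product/quotient, work with relative uncertainties:
  (-3·δw/w)² = (-3×0.0985)² = 0.0874;  (3·δq/q)² = (3×0.119)² = 0.128;  (½·δr/r)² = (0.5×0.0229)² = 0.000131;  (1·δz/z)² = (1×0.0166)² = 0.000274
δQ/Q = √(0.216) = 0.465
Q = 7.59, so δQ = 0.465 × 7.59 = 3.53.

3.53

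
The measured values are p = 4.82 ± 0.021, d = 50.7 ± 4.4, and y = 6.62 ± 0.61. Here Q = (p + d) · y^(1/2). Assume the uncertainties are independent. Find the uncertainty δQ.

13.1

Let u = p + d = 55.5. δu = √(δp² + δd²) = √(0.000441 + 19.4) = 4.40, so δu/u = 0.0793.
Q is then a monomial in u, y:
δQ/Q = √((δu/u)² + (½·δy/y)²) = √(0.00628 + 0.00212) = 0.0917
Q = 143, so δQ = 0.0917 × 143 = 13.1.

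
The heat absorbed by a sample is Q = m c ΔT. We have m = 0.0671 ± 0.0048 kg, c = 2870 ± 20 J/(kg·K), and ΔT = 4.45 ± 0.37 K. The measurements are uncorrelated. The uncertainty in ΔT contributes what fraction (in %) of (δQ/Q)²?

57.2%

(δQ/Q)² = (1·δm/m)² + (1·δc/c)² + (1·δΔT/ΔT)²
  m term: (1×0.0715)² = 0.00512
  c term: (1×0.00697)² = 4.86e-05
  ΔT term: (1×0.0831)² = 0.00691
Total = 0.0121. Share from ΔT = 0.00691/0.0121 = 0.572.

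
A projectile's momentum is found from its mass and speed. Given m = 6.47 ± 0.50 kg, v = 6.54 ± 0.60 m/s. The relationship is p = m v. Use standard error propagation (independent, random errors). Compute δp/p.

0.120

Products/powers → add relative errors in quadrature, weighted by exponent:
  (1·δm/m)² = (1×0.0773)² = 0.00597;  (1·δv/v)² = (1×0.0917)² = 0.00842
δp/p = √(0.0144) = 0.120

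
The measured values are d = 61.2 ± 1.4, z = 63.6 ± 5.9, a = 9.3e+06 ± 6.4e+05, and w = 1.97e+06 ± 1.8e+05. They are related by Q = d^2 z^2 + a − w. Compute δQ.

Let p = d^2·z^2 = 1.52e+07. δp/p = √((2·δd/d)² + (2·δz/z)²) = √(0.00209 + 0.0344) = 0.191, so δp = 2.9e+06.
Q = p + a − w: δQ = √(δp² + δa² + δw²) = √(8.38e+12 + 4.1e+11 + 3.24e+10) = 2.97e+06

2.97e+06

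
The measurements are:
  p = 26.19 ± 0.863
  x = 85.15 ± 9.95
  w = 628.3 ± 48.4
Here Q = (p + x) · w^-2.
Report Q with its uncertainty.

Let u = p + x = 111.3. δu = √(δp² + δx²) = √(0.745 + 99.0) = 9.99, so δu/u = 0.0897.
Q is then a monomial in u, w:
δQ/Q = √((δu/u)² + (-2·δw/w)²) = √(0.00805 + 0.0237) = 0.178
Q = 0.0002820, so δQ = 0.178 × 0.0002820 = 5.03e-05.

(2.820 ± 0.503) × 10^-4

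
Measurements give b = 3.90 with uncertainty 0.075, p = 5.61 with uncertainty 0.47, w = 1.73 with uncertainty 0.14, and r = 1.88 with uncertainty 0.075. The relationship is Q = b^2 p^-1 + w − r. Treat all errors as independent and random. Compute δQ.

Let h = b^2·p^-1 = 2.71. δh/h = √((2·δb/b)² + (-1·δp/p)²) = √(0.00148 + 0.00702) = 0.0922, so δh = 0.250.
Q = h + w − r: δQ = √(δh² + δw² + δr²) = √(0.0625 + 0.0196 + 0.00562) = 0.296

0.296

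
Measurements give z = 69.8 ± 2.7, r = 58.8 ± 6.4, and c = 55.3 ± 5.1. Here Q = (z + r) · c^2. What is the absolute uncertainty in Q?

75600

Let u = z + r = 129. δu = √(δz² + δr²) = √(7.29 + 41.0) = 6.95, so δu/u = 0.0540.
Q is then a monomial in u, c:
δQ/Q = √((δu/u)² + (2·δc/c)²) = √(0.00292 + 0.0340) = 0.192
Q = 3.93e+05, so δQ = 0.192 × 3.93e+05 = 75600.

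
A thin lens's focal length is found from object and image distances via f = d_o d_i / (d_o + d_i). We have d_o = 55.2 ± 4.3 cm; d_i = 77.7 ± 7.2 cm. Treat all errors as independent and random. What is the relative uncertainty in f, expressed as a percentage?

∂f/∂d_o = (d_i/(d_o+d_i))² = 0.342;  ∂f/∂d_i = (d_o/(d_o+d_i))² = 0.173
δf = √((∂f/∂d_o · δd_o)² + (∂f/∂d_i · δd_i)²) = √(2.16 + 1.54) = 1.92 cm
f = 32.3 cm, so δf/f = 1.92/32.3 = 0.0596.

5.96%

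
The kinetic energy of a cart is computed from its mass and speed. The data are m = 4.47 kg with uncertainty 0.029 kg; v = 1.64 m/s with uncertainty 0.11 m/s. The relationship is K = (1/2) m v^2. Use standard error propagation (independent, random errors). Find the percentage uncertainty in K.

13.4%

For a monomial K ∝ m, v^2, fractional errors add in quadrature:
  (1·δm/m)² = (1×0.00649)² = 4.21e-05;  (2·δv/v)² = (2×0.0671)² = 0.0180
δK/K = √(0.0180) = 0.134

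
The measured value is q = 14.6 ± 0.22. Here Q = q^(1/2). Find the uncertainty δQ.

0.0288

Q ∝ q^(1/2), so δQ/Q = |½| · δq/q = 0.5 × 0.0151 = 0.00753.
Q = 3.82, so δQ = 0.00753 × 3.82 = 0.0288.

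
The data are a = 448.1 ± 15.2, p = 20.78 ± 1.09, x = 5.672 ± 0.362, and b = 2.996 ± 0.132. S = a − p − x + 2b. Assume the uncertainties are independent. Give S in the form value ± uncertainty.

427.6 ± 15.2

Each term contributes (cᵢ δxᵢ)² to (δS)²:
  (δa)² = 231;  (δp)² = 1.19;  (δx)² = 0.131;  (2·δb)² = 0.0697
δS = √(232) = 15.2
S = 427.6.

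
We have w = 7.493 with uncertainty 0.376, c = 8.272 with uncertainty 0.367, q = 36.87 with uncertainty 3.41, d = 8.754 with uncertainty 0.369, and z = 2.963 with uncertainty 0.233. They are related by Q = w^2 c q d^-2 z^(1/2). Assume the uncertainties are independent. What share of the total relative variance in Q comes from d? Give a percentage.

24.3%

(δQ/Q)² = (2·δw/w)² + (1·δc/c)² + (1·δq/q)² + (-2·δd/d)² + (½·δz/z)²
  w term: (2×0.0502)² = 0.0101
  c term: (1×0.0444)² = 0.00197
  q term: (1×0.0925)² = 0.00855
  d term: (-2×0.0422)² = 0.00711
  z term: (0.5×0.0786)² = 0.00155
Total = 0.0292. Share from d = 0.00711/0.0292 = 0.243.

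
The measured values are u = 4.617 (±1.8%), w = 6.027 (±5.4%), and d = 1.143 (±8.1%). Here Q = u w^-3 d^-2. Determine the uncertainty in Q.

0.00371

Since Q is a product/quotient, work with relative uncertainties:
  (1·δu/u)² = (1×0.0180)² = 0.000324;  (-3·δw/w)² = (-3×0.0540)² = 0.0262;  (-2·δd/d)² = (-2×0.0810)² = 0.0262
δQ/Q = √(0.0528) = 0.230
Q = 0.01614, so δQ = 0.230 × 0.01614 = 0.00371.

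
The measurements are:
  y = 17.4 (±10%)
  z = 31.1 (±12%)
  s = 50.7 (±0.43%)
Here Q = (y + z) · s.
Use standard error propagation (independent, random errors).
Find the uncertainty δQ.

209

Let u = y + z = 48.5. δu = √(δy² + δz²) = √(3.03 + 13.9) = 4.12, so δu/u = 0.0849.
Q is then a monomial in u, s:
δQ/Q = √((δu/u)² + (1·δs/s)²) = √(0.00721 + 1.85e-05) = 0.0850
Q = 2460, so δQ = 0.0850 × 2460 = 209.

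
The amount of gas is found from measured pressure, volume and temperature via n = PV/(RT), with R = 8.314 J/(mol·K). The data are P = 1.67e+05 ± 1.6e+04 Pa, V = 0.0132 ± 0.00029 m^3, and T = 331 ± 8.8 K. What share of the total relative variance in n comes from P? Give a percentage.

88.5%

(δn/n)² = (1·δP/P)² + (1·δV/V)² + (-1·δT/T)²
  P term: (1×0.0958)² = 0.00918
  V term: (1×0.0220)² = 0.000483
  T term: (-1×0.0266)² = 0.000707
Total = 0.0104. Share from P = 0.00918/0.0104 = 0.885.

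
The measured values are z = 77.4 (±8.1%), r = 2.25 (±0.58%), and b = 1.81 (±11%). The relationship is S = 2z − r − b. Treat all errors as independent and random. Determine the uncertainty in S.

12.5

Sums and differences: (δS)² = Σ (cᵢ δxᵢ)².
  (2·δz)² = 157;  (δr)² = 0.000170;  (δb)² = 0.0396
δS = √(157) = 12.5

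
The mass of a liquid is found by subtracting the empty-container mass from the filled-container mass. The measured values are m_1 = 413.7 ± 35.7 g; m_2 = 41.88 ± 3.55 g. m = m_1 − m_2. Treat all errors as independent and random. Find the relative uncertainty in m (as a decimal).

Sums and differences: (δm)² = Σ (cᵢ δxᵢ)².
  (δm_1)² = 1270;  (δm_2)² = 12.6
δm = √(1290) = 35.9 g
m = 371.8 g, so δm/m = 35.9/371.8 = 0.0965.

0.0965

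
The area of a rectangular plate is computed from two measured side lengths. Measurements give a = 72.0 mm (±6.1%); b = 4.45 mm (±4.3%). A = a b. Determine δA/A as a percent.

7.46%

Since A is a product/quotient, work with relative uncertainties:
  (1·δa/a)² = (1×0.0610)² = 0.00372;  (1·δb/b)² = (1×0.0430)² = 0.00185
δA/A = √(0.00557) = 0.0746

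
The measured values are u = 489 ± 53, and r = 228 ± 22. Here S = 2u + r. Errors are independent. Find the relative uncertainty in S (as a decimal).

0.0898

For a sum/difference, combine absolute errors in quadrature:
  (2·δu)² = 11200;  (δr)² = 484
δS = √(11700) = 108
S = 1210, so δS/S = 108/1210 = 0.0898.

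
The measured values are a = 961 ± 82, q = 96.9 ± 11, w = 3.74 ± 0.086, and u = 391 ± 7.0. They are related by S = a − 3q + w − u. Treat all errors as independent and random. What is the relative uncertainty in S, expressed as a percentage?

31.3%

Sums and differences: (δS)² = Σ (cᵢ δxᵢ)².
  (δa)² = 6720;  (3·δq)² = 1090;  (δw)² = 0.00740;  (δu)² = 49.0
δS = √(7860) = 88.7
S = 283, so δS/S = 88.7/283 = 0.313.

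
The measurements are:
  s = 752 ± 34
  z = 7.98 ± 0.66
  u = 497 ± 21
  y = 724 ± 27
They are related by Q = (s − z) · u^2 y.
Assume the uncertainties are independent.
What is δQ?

1.37e+10

Let w = s − z = 744. δw = √(δs² + δz²) = √(1160 + 0.436) = 34.0, so δw/w = 0.0457.
Q is then a monomial in w, u, y:
δQ/Q = √((δw/w)² + (2·δu/u)² + (1·δy/y)²) = √(0.00209 + 0.00714 + 0.00139) = 0.103
Q = 1.33e+11, so δQ = 0.103 × 1.33e+11 = 1.37e+10.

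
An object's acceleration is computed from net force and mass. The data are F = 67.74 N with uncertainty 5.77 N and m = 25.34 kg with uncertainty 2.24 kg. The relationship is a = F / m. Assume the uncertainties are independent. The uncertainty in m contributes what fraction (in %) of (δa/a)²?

51.9%

(δa/a)² = (1·δF/F)² + (-1·δm/m)²
  F term: (1×0.0852)² = 0.00726
  m term: (-1×0.0884)² = 0.00781
Total = 0.0151. Share from m = 0.00781/0.0151 = 0.519.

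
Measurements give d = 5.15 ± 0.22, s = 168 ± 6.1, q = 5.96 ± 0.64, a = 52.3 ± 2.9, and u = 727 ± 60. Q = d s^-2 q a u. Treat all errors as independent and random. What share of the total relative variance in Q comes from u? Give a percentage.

(δQ/Q)² = (1·δd/d)² + (-2·δs/s)² + (1·δq/q)² + (1·δa/a)² + (1·δu/u)²
  d term: (1×0.0427)² = 0.00182
  s term: (-2×0.0363)² = 0.00527
  q term: (1×0.107)² = 0.0115
  a term: (1×0.0554)² = 0.00307
  u term: (1×0.0825)² = 0.00681
Total = 0.0285. Share from u = 0.00681/0.0285 = 0.239.

23.9%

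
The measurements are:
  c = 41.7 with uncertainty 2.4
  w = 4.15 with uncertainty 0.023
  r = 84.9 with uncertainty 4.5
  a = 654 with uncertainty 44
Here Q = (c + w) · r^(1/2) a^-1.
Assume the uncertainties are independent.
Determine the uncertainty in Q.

0.0577

Let u = c + w = 45.9. δu = √(δc² + δw²) = √(5.76 + 0.000529) = 2.40, so δu/u = 0.0523.
Q is then a monomial in u, r, a:
δQ/Q = √((δu/u)² + (½·δr/r)² + (-1·δa/a)²) = √(0.00274 + 0.000702 + 0.00453) = 0.0893
Q = 0.646, so δQ = 0.0893 × 0.646 = 0.0577.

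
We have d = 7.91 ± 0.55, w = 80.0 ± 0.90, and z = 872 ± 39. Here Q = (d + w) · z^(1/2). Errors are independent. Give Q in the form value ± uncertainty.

2600 ± 65.9

Let u = d + w = 87.9. δu = √(δd² + δw²) = √(0.303 + 0.810) = 1.05, so δu/u = 0.0120.
Q is then a monomial in u, z:
δQ/Q = √((δu/u)² + (½·δz/z)²) = √(0.000144 + 0.000500) = 0.0254
Q = 2600, so δQ = 0.0254 × 2600 = 65.9.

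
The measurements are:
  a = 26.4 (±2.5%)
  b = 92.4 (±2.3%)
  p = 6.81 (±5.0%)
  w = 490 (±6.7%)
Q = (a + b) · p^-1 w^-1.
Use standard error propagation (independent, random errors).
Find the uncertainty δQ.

0.00305

Let u = a + b = 119. δu = √(δa² + δb²) = √(0.436 + 4.52) = 2.23, so δu/u = 0.0187.
Q is then a monomial in u, p, w:
δQ/Q = √((δu/u)² + (-1·δp/p)² + (-1·δw/w)²) = √(0.000351 + 0.00250 + 0.00449) = 0.0857
Q = 0.0356, so δQ = 0.0857 × 0.0356 = 0.00305.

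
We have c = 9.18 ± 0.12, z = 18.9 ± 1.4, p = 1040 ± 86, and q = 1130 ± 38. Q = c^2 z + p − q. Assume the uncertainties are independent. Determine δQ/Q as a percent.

10.4%

Let w = c^2·z = 1590. δw/w = √((2·δc/c)² + (1·δz/z)²) = √(0.000683 + 0.00549) = 0.0786, so δw = 125.
Q = w + p − q: δQ = √(δw² + δp² + δq²) = √(15700 + 7400 + 1440) = 157
Q = 1500, so δQ/Q = 157/1500 = 0.104.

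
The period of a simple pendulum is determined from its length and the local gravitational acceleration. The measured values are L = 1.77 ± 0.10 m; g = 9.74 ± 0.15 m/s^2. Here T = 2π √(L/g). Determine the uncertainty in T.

T is a product of powers, so relative uncertainties combine in quadrature:
  (½·δL/L)² = (0.5×0.0565)² = 0.000798;  (−½·δg/g)² = (-0.5×0.0154)² = 5.93e-05
δT/T = √(0.000857) = 0.0293
T = 2.68 s, so δT = 0.0293 × 2.68 = 0.0784 s.

0.0784 s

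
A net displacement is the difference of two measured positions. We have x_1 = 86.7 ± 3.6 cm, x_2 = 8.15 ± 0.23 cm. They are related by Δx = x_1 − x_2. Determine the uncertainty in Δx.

3.61 cm

Δx is a linear combination, so absolute uncertainties add in quadrature:
  (δx_1)² = 13.0;  (δx_2)² = 0.0529
δΔx = √(13.0) = 3.61 cm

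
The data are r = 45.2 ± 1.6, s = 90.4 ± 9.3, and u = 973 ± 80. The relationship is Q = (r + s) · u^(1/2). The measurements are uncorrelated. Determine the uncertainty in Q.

342

Let w = r + s = 136. δw = √(δr² + δs²) = √(2.56 + 86.5) = 9.44, so δw/w = 0.0696.
Q is then a monomial in w, u:
δQ/Q = √((δw/w)² + (½·δu/u)²) = √(0.00484 + 0.00169) = 0.0808
Q = 4230, so δQ = 0.0808 × 4230 = 342.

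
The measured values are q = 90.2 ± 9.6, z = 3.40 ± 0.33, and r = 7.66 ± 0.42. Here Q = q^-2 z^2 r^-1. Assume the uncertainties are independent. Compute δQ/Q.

0.293

Relative error in a monomial: (δQ/Q)² = Σ (nᵢ · δxᵢ/xᵢ)².
  (-2·δq/q)² = (-2×0.106)² = 0.0453;  (2·δz/z)² = (2×0.0971)² = 0.0377;  (-1·δr/r)² = (-1×0.0548)² = 0.00301
δQ/Q = √(0.0860) = 0.293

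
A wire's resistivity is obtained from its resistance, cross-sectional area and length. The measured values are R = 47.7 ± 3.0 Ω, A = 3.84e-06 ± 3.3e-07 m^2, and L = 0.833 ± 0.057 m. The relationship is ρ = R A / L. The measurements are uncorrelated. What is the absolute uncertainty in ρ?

2.78e-05 Ω·m

ρ is a product of powers, so relative uncertainties combine in quadrature:
  (1·δR/R)² = (1×0.0629)² = 0.00396;  (1·δA/A)² = (1×0.0859)² = 0.00739;  (-1·δL/L)² = (-1×0.0684)² = 0.00468
δρ/ρ = √(0.0160) = 0.127
ρ = 0.000220 Ω·m, so δρ = 0.127 × 0.000220 = 2.78e-05 Ω·m.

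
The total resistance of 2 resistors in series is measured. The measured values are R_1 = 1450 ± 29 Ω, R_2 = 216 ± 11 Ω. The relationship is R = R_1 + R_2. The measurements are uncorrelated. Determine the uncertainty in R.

R is a linear combination, so absolute uncertainties add in quadrature:
  (δR_1)² = 841;  (δR_2)² = 121
δR = √(962) = 31.0 Ω

31.0 Ω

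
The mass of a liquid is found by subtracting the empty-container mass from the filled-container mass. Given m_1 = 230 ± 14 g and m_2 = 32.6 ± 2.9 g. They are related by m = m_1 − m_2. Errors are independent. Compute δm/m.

Sums and differences: (δm)² = Σ (cᵢ δxᵢ)².
  (δm_1)² = 196;  (δm_2)² = 8.41
δm = √(204) = 14.3 g
m = 197 g, so δm/m = 14.3/197 = 0.0724.

0.0724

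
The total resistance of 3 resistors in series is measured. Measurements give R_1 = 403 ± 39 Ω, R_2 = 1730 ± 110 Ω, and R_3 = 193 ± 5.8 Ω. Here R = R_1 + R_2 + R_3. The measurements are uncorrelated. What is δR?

117 Ω

Sums and differences: (δR)² = Σ (cᵢ δxᵢ)².
  (δR_1)² = 1520;  (δR_2)² = 12100;  (δR_3)² = 33.6
δR = √(13700) = 117 Ω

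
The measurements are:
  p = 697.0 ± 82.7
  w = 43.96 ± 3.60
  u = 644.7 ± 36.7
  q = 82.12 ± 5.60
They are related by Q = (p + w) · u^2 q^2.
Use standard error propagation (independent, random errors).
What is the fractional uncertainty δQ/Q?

0.210

Let h = p + w = 741.0. δh = √(δp² + δw²) = √(6840 + 13.0) = 82.8, so δh/h = 0.112.
Q is then a monomial in h, u, q:
δQ/Q = √((δh/h)² + (2·δu/u)² + (2·δq/q)²) = √(0.0125 + 0.0130 + 0.0186) = 0.210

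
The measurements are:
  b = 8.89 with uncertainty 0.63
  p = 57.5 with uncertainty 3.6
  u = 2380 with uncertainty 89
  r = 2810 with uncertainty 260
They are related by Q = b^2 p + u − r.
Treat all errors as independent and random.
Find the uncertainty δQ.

Let w = b^2·p = 4540. δw/w = √((2·δb/b)² + (1·δp/p)²) = √(0.0201 + 0.00392) = 0.155, so δw = 704.
Q = w + u − r: δQ = √(δw² + δu² + δr²) = √(4.96e+05 + 7920 + 67600) = 756

756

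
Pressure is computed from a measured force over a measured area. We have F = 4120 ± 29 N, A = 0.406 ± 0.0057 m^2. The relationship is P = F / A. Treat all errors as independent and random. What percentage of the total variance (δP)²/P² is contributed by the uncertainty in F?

20.1%

(δP/P)² = (1·δF/F)² + (-1·δA/A)²
  F term: (1×0.00704)² = 4.95e-05
  A term: (-1×0.0140)² = 0.000197
Total = 0.000247. Share from F = 4.95e-05/0.000247 = 0.201.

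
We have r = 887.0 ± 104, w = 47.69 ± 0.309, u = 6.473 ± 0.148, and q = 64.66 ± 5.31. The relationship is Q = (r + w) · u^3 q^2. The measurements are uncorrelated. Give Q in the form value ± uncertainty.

Let h = r + w = 934.7. δh = √(δr² + δw²) = √(10800 + 0.0955) = 104, so δh/h = 0.111.
Q is then a monomial in h, u, q:
δQ/Q = √((δh/h)² + (3·δu/u)² + (2·δq/q)²) = √(0.0124 + 0.00470 + 0.0270) = 0.210
Q = 1.06e+09, so δQ = 0.210 × 1.06e+09 = 2.22e+08.

(1.060 ± 0.222) × 10^9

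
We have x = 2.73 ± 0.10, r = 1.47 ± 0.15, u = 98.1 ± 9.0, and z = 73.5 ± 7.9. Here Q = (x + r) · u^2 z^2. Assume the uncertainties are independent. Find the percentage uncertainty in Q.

28.6%

Let w = x + r = 4.20. δw = √(δx² + δr²) = √(0.0100 + 0.0225) = 0.180, so δw/w = 0.0429.
Q is then a monomial in w, u, z:
δQ/Q = √((δw/w)² + (2·δu/u)² + (2·δz/z)²) = √(0.00184 + 0.0337 + 0.0462) = 0.286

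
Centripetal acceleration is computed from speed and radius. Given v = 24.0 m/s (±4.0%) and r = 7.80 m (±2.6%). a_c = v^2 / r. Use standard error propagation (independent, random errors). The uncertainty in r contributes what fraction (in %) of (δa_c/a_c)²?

(δa_c/a_c)² = (2·δv/v)² + (-1·δr/r)²
  v term: (2×0.0400)² = 0.00640
  r term: (-1×0.0260)² = 0.000676
Total = 0.00708. Share from r = 0.000676/0.00708 = 0.0955.

9.55%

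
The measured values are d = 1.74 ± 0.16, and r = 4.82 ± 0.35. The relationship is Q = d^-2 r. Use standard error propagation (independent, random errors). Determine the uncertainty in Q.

0.315

Products/powers → add relative errors in quadrature, weighted by exponent:
  (-2·δd/d)² = (-2×0.0920)² = 0.0338;  (1·δr/r)² = (1×0.0726)² = 0.00527
δQ/Q = √(0.0391) = 0.198
Q = 1.59, so δQ = 0.198 × 1.59 = 0.315.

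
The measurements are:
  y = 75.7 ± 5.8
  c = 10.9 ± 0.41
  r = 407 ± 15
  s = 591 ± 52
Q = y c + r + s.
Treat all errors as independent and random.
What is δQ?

88.8

Let p = y·c = 825. δp/p = √((1·δy/y)² + (1·δc/c)²) = √(0.00587 + 0.00141) = 0.0854, so δp = 70.4.
Q = p + r + s: δQ = √(δp² + δr² + δs²) = √(4960 + 225 + 2700) = 88.8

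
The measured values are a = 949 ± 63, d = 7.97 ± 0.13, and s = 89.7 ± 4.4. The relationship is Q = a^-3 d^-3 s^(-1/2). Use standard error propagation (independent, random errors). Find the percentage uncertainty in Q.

Since Q is a product/quotient, work with relative uncertainties:
  (-3·δa/a)² = (-3×0.0664)² = 0.0397;  (-3·δd/d)² = (-3×0.0163)² = 0.00239;  (−½·δs/s)² = (-0.5×0.0491)² = 0.000602
δQ/Q = √(0.0427) = 0.207

20.7%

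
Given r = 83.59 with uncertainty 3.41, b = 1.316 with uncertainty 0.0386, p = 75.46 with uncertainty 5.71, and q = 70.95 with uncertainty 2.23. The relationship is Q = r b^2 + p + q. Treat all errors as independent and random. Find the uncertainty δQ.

Let w = r·b^2 = 144.8. δw/w = √((1·δr/r)² + (2·δb/b)²) = √(0.00166 + 0.00344) = 0.0715, so δw = 10.3.
Q = w + p + q: δQ = √(δw² + δp² + δq²) = √(107 + 32.6 + 4.97) = 12.0

12.0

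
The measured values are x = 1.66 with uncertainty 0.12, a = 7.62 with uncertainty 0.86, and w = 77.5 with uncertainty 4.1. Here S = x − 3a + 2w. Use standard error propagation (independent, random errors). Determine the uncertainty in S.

Absolute uncertainties add in quadrature for a linear combination:
  (δx)² = 0.0144;  (3·δa)² = 6.66;  (2·δw)² = 67.2
δS = √(73.9) = 8.60

8.60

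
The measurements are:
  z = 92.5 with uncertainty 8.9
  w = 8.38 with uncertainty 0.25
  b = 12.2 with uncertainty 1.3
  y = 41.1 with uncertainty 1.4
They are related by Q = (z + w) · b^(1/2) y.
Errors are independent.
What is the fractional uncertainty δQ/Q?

Let u = z + w = 101. δu = √(δz² + δw²) = √(79.2 + 0.0625) = 8.90, so δu/u = 0.0883.
Q is then a monomial in u, b, y:
δQ/Q = √((δu/u)² + (½·δb/b)² + (1·δy/y)²) = √(0.00779 + 0.00284 + 0.00116) = 0.109

0.109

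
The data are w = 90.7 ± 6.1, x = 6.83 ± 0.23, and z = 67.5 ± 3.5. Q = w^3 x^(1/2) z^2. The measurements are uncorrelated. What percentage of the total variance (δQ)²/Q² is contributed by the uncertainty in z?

(δQ/Q)² = (3·δw/w)² + (½·δx/x)² + (2·δz/z)²
  w term: (3×0.0673)² = 0.0407
  x term: (0.5×0.0337)² = 0.000284
  z term: (2×0.0519)² = 0.0108
Total = 0.0517. Share from z = 0.0108/0.0517 = 0.208.

20.8%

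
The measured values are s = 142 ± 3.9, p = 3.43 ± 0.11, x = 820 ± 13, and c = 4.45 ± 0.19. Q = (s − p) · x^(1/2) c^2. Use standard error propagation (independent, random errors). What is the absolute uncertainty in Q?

Let u = s − p = 139. δu = √(δs² + δp²) = √(15.2 + 0.0121) = 3.90, so δu/u = 0.0282.
Q is then a monomial in u, x, c:
δQ/Q = √((δu/u)² + (½·δx/x)² + (2·δc/c)²) = √(0.000793 + 6.28e-05 + 0.00729) = 0.0903
Q = 78600, so δQ = 0.0903 × 78600 = 7090.

7090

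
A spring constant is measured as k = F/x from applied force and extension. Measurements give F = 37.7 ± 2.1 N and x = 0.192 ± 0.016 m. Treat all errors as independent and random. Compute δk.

For a monomial k ∝ F, x^-1, fractional errors add in quadrature:
  (1·δF/F)² = (1×0.0557)² = 0.00310;  (-1·δx/x)² = (-1×0.0833)² = 0.00694
δk/k = √(0.0100) = 0.100
k = 196 N/m, so δk = 0.100 × 196 = 19.7 N/m.

19.7 N/m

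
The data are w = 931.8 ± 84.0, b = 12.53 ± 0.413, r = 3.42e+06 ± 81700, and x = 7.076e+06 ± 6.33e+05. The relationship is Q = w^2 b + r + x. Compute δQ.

Let p = w^2·b = 1.088e+07. δp/p = √((2·δw/w)² + (1·δb/b)²) = √(0.0325 + 0.00109) = 0.183, so δp = 1.99e+06.
Q = p + r + x: δQ = √(δp² + δr² + δx²) = √(3.98e+12 + 6.67e+09 + 4.01e+11) = 2.09e+06

2.09e+06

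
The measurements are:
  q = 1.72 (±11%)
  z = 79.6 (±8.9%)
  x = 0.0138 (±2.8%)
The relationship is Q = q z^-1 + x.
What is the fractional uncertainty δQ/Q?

Let p = q·z^-1 = 0.0216. δp/p = √((1·δq/q)² + (-1·δz/z)²) = √(0.0121 + 0.00792) = 0.141, so δp = 0.00306.
Q = p + x: δQ = √(δp² + δx²) = √(9.35e-06 + 1.49e-07) = 0.00308
Q = 0.0354, so δQ/Q = 0.00308/0.0354 = 0.0870.

0.0870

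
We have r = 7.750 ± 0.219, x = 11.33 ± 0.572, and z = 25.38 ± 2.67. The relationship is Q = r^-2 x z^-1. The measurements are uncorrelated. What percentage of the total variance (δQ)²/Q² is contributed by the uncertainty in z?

(δQ/Q)² = (-2·δr/r)² + (1·δx/x)² + (-1·δz/z)²
  r term: (-2×0.0283)² = 0.00319
  x term: (1×0.0505)² = 0.00255
  z term: (-1×0.105)² = 0.0111
Total = 0.0168. Share from z = 0.0111/0.0168 = 0.658.

65.8%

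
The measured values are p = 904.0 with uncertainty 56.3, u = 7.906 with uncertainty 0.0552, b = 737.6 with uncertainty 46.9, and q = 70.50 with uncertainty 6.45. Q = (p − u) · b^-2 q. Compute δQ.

0.0196

Let w = p − u = 896.1. δw = √(δp² + δu²) = √(3170 + 0.00305) = 56.3, so δw/w = 0.0628.
Q is then a monomial in w, b, q:
δQ/Q = √((δw/w)² + (-2·δb/b)² + (1·δq/q)²) = √(0.00395 + 0.0162 + 0.00837) = 0.169
Q = 0.1161, so δQ = 0.169 × 0.1161 = 0.0196.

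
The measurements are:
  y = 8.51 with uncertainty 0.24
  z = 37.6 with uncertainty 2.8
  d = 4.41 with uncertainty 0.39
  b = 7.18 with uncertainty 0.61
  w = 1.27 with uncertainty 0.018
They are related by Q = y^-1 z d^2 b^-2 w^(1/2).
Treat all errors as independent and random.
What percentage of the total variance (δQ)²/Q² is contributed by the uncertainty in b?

(δQ/Q)² = (-1·δy/y)² + (1·δz/z)² + (2·δd/d)² + (-2·δb/b)² + (½·δw/w)²
  y term: (-1×0.0282)² = 0.000795
  z term: (1×0.0745)² = 0.00555
  d term: (2×0.0884)² = 0.0313
  b term: (-2×0.0850)² = 0.0289
  w term: (0.5×0.0142)² = 5.02e-05
Total = 0.0665. Share from b = 0.0289/0.0665 = 0.434.

43.4%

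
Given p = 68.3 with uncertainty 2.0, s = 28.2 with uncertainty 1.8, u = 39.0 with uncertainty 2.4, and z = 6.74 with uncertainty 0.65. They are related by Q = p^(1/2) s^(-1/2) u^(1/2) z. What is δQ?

Since Q is a product/quotient, work with relative uncertainties:
  (½·δp/p)² = (0.5×0.0293)² = 0.000214;  (−½·δs/s)² = (-0.5×0.0638)² = 0.00102;  (½·δu/u)² = (0.5×0.0615)² = 0.000947;  (1·δz/z)² = (1×0.0964)² = 0.00930
δQ/Q = √(0.0115) = 0.107
Q = 65.5, so δQ = 0.107 × 65.5 = 7.02.

7.02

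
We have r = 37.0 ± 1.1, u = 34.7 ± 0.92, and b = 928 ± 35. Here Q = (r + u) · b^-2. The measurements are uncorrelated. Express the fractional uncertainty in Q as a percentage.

7.80%

Let w = r + u = 71.7. δw = √(δr² + δu²) = √(1.21 + 0.846) = 1.43, so δw/w = 0.0200.
Q is then a monomial in w, b:
δQ/Q = √((δw/w)² + (-2·δb/b)²) = √(0.000400 + 0.00569) = 0.0780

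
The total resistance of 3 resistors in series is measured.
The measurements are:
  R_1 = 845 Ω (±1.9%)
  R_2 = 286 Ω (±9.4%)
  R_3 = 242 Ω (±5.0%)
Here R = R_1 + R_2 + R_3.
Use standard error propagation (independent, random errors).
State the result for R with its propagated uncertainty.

R is a linear combination, so absolute uncertainties add in quadrature:
  (δR_1)² = 258;  (δR_2)² = 723;  (δR_3)² = 146
δR = √(1130) = 33.6 Ω
R = 1370 Ω.

1370 ± 33.6 Ω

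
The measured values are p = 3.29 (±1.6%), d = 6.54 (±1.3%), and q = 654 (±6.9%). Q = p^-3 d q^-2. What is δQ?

Since Q is a product/quotient, work with relative uncertainties:
  (-3·δp/p)² = (-3×0.0160)² = 0.00230;  (1·δd/d)² = (1×0.0130)² = 0.000169;  (-2·δq/q)² = (-2×0.0690)² = 0.0190
δQ/Q = √(0.0215) = 0.147
Q = 4.29e-07, so δQ = 0.147 × 4.29e-07 = 6.3e-08.

6.3e-08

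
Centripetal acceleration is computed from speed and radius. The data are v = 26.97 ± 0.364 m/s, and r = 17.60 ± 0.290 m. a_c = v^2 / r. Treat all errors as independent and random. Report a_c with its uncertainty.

41.33 ± 1.31 m/s^2

For a monomial a_c ∝ v^2, r^-1, fractional errors add in quadrature:
  (2·δv/v)² = (2×0.0135)² = 0.000729;  (-1·δr/r)² = (-1×0.0165)² = 0.000272
δa_c/a_c = √(0.00100) = 0.0316
a_c = 41.33 m/s^2, so δa_c = 0.0316 × 41.33 = 1.31 m/s^2.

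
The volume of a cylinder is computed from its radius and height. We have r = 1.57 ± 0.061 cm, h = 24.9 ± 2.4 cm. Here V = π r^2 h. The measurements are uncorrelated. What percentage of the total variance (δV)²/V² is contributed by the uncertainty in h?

60.6%

(δV/V)² = (2·δr/r)² + (1·δh/h)²
  r term: (2×0.0389)² = 0.00604
  h term: (1×0.0964)² = 0.00929
Total = 0.0153. Share from h = 0.00929/0.0153 = 0.606.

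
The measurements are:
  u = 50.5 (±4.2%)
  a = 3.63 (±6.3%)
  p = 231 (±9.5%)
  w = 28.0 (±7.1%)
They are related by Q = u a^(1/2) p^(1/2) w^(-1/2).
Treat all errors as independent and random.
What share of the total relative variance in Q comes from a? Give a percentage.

15.8%

(δQ/Q)² = (1·δu/u)² + (½·δa/a)² + (½·δp/p)² + (−½·δw/w)²
  u term: (1×0.0420)² = 0.00176
  a term: (0.5×0.0630)² = 0.000992
  p term: (0.5×0.0950)² = 0.00226
  w term: (-0.5×0.0710)² = 0.00126
Total = 0.00627. Share from a = 0.000992/0.00627 = 0.158.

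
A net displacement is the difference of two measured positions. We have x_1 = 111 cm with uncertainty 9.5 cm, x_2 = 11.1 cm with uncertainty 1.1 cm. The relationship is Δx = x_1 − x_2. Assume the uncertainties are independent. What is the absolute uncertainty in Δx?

9.56 cm

Sums and differences: (δΔx)² = Σ (cᵢ δxᵢ)².
  (δx_1)² = 90.2;  (δx_2)² = 1.21
δΔx = √(91.5) = 9.56 cm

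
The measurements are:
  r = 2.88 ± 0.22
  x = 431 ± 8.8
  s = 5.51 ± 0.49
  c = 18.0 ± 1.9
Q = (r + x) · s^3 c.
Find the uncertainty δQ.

Let u = r + x = 434. δu = √(δr² + δx²) = √(0.0484 + 77.4) = 8.80, so δu/u = 0.0203.
Q is then a monomial in u, s, c:
δQ/Q = √((δu/u)² + (3·δs/s)² + (1·δc/c)²) = √(0.000412 + 0.0712 + 0.0111) = 0.288
Q = 1.31e+06, so δQ = 0.288 × 1.31e+06 = 3.76e+05.

3.76e+05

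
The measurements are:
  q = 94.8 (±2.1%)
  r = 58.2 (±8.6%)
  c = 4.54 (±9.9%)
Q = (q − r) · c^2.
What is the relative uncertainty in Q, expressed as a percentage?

Let u = q − r = 36.6. δu = √(δq² + δr²) = √(3.96 + 25.1) = 5.39, so δu/u = 0.147.
Q is then a monomial in u, c:
δQ/Q = √((δu/u)² + (2·δc/c)²) = √(0.0217 + 0.0392) = 0.247

24.7%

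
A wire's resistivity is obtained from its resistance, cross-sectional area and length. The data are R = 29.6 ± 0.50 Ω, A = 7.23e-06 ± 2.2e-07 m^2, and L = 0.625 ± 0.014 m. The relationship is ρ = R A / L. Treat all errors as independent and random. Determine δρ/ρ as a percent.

Since ρ is a product/quotient, work with relative uncertainties:
  (1·δR/R)² = (1×0.0169)² = 0.000285;  (1·δA/A)² = (1×0.0304)² = 0.000926;  (-1·δL/L)² = (-1×0.0224)² = 0.000502
δρ/ρ = √(0.00171) = 0.0414

4.14%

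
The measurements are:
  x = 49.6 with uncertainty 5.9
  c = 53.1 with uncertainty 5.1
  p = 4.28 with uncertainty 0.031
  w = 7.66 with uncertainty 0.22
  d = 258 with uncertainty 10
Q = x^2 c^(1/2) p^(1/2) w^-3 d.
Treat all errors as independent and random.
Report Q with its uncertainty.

21300 ± 5550

Each factor contributes (exponent × relative error)² to (δQ/Q)²:
  (2·δx/x)² = (2×0.119)² = 0.0566;  (½·δc/c)² = (0.5×0.0960)² = 0.00231;  (½·δp/p)² = (0.5×0.00724)² = 1.31e-05;  (-3·δw/w)² = (-3×0.0287)² = 0.00742;  (1·δd/d)² = (1×0.0388)² = 0.00150
δQ/Q = √(0.0678) = 0.260
Q = 21300, so δQ = 0.260 × 21300 = 5550.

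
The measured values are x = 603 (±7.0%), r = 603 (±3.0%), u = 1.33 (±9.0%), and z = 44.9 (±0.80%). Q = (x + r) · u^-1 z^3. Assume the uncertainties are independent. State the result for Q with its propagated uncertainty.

(8.21 ± 0.826) × 10^7

Let w = x + r = 1210. δw = √(δx² + δr²) = √(1780 + 327) = 45.9, so δw/w = 0.0381.
Q is then a monomial in w, u, z:
δQ/Q = √((δw/w)² + (-1·δu/u)² + (3·δz/z)²) = √(0.00145 + 0.00810 + 0.000576) = 0.101
Q = 8.21e+07, so δQ = 0.101 × 8.21e+07 = 8.26e+06.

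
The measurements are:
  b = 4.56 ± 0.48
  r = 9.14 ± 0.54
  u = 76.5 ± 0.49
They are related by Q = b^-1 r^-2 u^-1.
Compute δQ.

For a monomial Q ∝ b^-1, r^-2, u^-1, fractional errors add in quadrature:
  (-1·δb/b)² = (-1×0.105)² = 0.0111;  (-2·δr/r)² = (-2×0.0591)² = 0.0140;  (-1·δu/u)² = (-1×0.00641)² = 4.1e-05
δQ/Q = √(0.0251) = 0.158
Q = 3.43e-05, so δQ = 0.158 × 3.43e-05 = 5.43e-06.

5.43e-06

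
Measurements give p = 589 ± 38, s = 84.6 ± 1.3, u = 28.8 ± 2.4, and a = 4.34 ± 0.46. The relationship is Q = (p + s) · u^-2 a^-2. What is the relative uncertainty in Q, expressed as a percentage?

27.5%

Let w = p + s = 674. δw = √(δp² + δs²) = √(1440 + 1.69) = 38.0, so δw/w = 0.0564.
Q is then a monomial in w, u, a:
δQ/Q = √((δw/w)² + (-2·δu/u)² + (-2·δa/a)²) = √(0.00319 + 0.0278 + 0.0449) = 0.275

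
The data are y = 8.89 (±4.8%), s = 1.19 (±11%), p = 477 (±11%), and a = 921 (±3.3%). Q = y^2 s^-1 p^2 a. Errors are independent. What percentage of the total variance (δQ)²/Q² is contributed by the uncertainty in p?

(δQ/Q)² = (2·δy/y)² + (-1·δs/s)² + (2·δp/p)² + (1·δa/a)²
  y term: (2×0.0480)² = 0.00922
  s term: (-1×0.110)² = 0.0121
  p term: (2×0.110)² = 0.0484
  a term: (1×0.0330)² = 0.00109
Total = 0.0708. Share from p = 0.0484/0.0708 = 0.684.

68.4%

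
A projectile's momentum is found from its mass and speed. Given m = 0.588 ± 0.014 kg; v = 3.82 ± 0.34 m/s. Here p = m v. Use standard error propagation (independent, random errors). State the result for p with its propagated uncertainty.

2.25 ± 0.207 kg·m/s

Each factor contributes (exponent × relative error)² to (δp/p)²:
  (1·δm/m)² = (1×0.0238)² = 0.000567;  (1·δv/v)² = (1×0.0890)² = 0.00792
δp/p = √(0.00849) = 0.0921
p = 2.25 kg·m/s, so δp = 0.0921 × 2.25 = 0.207 kg·m/s.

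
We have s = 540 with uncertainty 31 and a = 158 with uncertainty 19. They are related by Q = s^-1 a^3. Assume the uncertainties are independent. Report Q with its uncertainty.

Each factor contributes (exponent × relative error)² to (δQ/Q)²:
  (-1·δs/s)² = (-1×0.0574)² = 0.00330;  (3·δa/a)² = (3×0.120)² = 0.130
δQ/Q = √(0.133) = 0.365
Q = 7300, so δQ = 0.365 × 7300 = 2670.

7300 ± 2670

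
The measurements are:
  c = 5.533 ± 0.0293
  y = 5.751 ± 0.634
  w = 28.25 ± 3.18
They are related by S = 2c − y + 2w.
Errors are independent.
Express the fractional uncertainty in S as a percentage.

10.3%

Absolute uncertainties add in quadrature for a linear combination:
  (2·δc)² = 0.00343;  (δy)² = 0.402;  (2·δw)² = 40.4
δS = √(40.9) = 6.39
S = 61.81, so δS/S = 6.39/61.81 = 0.103.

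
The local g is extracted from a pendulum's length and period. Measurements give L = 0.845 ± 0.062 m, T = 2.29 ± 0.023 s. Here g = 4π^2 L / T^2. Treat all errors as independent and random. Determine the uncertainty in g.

0.484 m/s^2

Products/powers → add relative errors in quadrature, weighted by exponent:
  (1·δL/L)² = (1×0.0734)² = 0.00538;  (-2·δT/T)² = (-2×0.0100)² = 0.000404
δg/g = √(0.00579) = 0.0761
g = 6.36 m/s^2, so δg = 0.0761 × 6.36 = 0.484 m/s^2.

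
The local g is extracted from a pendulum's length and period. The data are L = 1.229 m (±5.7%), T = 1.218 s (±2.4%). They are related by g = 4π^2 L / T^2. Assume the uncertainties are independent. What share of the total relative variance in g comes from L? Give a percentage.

(δg/g)² = (1·δL/L)² + (-2·δT/T)²
  L term: (1×0.0570)² = 0.00325
  T term: (-2×0.0240)² = 0.00230
Total = 0.00555. Share from L = 0.00325/0.00555 = 0.585.

58.5%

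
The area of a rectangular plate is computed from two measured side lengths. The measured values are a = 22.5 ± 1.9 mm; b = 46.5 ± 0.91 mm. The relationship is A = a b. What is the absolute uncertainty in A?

Products/powers → add relative errors in quadrature, weighted by exponent:
  (1·δa/a)² = (1×0.0844)² = 0.00713;  (1·δb/b)² = (1×0.0196)² = 0.000383
δA/A = √(0.00751) = 0.0867
A = 1050 mm^2, so δA = 0.0867 × 1050 = 90.7 mm^2.

90.7 mm^2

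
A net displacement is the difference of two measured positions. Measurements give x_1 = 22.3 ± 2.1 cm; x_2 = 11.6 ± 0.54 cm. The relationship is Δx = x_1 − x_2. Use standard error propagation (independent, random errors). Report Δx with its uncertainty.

Δx is a linear combination, so absolute uncertainties add in quadrature:
  (δx_1)² = 4.41;  (δx_2)² = 0.292
δΔx = √(4.70) = 2.17 cm
Δx = 10.7 cm.

10.7 ± 2.17 cm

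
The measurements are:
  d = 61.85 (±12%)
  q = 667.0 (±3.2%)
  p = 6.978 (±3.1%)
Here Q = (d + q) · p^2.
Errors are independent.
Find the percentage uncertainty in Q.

Let u = d + q = 728.9. δu = √(δd² + δq²) = √(55.1 + 456) = 22.6, so δu/u = 0.0310.
Q is then a monomial in u, p:
δQ/Q = √((δu/u)² + (2·δp/p)²) = √(0.000961 + 0.00384) = 0.0693

6.93%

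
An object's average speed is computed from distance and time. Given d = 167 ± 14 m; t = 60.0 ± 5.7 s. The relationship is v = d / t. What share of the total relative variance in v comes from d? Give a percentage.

43.8%

(δv/v)² = (1·δd/d)² + (-1·δt/t)²
  d term: (1×0.0838)² = 0.00703
  t term: (-1×0.0950)² = 0.00903
Total = 0.0161. Share from d = 0.00703/0.0161 = 0.438.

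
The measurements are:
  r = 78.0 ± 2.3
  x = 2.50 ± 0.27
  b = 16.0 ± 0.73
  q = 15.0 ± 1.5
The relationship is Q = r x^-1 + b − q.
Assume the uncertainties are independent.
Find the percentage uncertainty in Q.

Let p = r·x^-1 = 31.2. δp/p = √((1·δr/r)² + (-1·δx/x)²) = √(0.000869 + 0.0117) = 0.112, so δp = 3.49.
Q = p + b − q: δQ = √(δp² + δb² + δq²) = √(12.2 + 0.533 + 2.25) = 3.87
Q = 32.2, so δQ/Q = 3.87/32.2 = 0.120.

12.0%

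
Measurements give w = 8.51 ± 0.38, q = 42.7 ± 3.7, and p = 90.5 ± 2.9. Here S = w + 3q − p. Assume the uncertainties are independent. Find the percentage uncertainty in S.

24.9%

Each term contributes (cᵢ δxᵢ)² to (δS)²:
  (δw)² = 0.144;  (3·δq)² = 123;  (δp)² = 8.41
δS = √(132) = 11.5
S = 46.1, so δS/S = 11.5/46.1 = 0.249.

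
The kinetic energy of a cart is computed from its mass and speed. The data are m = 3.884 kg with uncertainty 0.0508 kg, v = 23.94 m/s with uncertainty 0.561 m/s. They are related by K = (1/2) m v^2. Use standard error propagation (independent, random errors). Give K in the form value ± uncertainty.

1113 ± 54.2 J

K is a product of powers, so relative uncertainties combine in quadrature:
  (1·δm/m)² = (1×0.0131)² = 0.000171;  (2·δv/v)² = (2×0.0234)² = 0.00220
δK/K = √(0.00237) = 0.0487
K = 1113 J, so δK = 0.0487 × 1113 = 54.2 J.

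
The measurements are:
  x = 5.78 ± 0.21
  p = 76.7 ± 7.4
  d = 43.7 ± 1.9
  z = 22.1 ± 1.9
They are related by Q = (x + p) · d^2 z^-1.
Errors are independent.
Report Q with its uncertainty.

7130 ± 1080

Let u = x + p = 82.5. δu = √(δx² + δp²) = √(0.0441 + 54.8) = 7.40, so δu/u = 0.0898.
Q is then a monomial in u, d, z:
δQ/Q = √((δu/u)² + (2·δd/d)² + (-1·δz/z)²) = √(0.00806 + 0.00756 + 0.00739) = 0.152
Q = 7130, so δQ = 0.152 × 7130 = 1080.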